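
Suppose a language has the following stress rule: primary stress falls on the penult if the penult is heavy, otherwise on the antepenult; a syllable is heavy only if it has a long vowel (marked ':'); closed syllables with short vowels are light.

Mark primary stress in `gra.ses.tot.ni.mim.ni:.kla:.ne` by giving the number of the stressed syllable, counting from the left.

7

Weights: 6 ni: H, 7 kla: H, 8 ne L.
The penult (syllable 7, kla:) is heavy, so it takes stress.
Primary stress: syllable 7 → gra.ses.tot.ni.mim.ni:.ˈkla:.ne.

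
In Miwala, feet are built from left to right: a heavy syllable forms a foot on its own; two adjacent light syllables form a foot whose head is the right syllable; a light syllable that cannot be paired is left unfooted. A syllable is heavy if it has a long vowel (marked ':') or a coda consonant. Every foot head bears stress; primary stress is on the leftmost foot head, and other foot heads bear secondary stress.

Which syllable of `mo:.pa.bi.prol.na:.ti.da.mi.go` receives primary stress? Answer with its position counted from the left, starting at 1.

1

Weights: 1 mo: H, 2 pa L, 3 bi L, 4 prol H, 5 na: H, 6 ti L, 7 da L, 8 mi L, 9 go L.
Parse left to right (heavy = foot alone; LL = one foot; stranded L unfooted): (ˈmo:) (pa.ˈbi) (ˈprol) (ˈna:) (ti.ˈda) (mi.ˈgo).
Foot heads: 1, 3, 4, 5, 7, 9.
Primary stress on the leftmost head = syllable 1.
Primary stress: syllable 1 → ˈmo:.pa.bi.prol.na:.ti.da.mi.go.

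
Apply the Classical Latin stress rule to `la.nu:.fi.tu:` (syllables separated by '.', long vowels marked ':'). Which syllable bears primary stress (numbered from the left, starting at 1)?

Classical Latin: stress the penult if heavy (long vowel or closed), else the antepenult.
Weights: 2 nu: H, 3 fi L, 4 tu: H.
The penult (syllable 3, fi) is light, so stress falls on the antepenult (syllable 2, nu:).
Stress on syllable 2: la.ˈnu:.fi.tu:.

2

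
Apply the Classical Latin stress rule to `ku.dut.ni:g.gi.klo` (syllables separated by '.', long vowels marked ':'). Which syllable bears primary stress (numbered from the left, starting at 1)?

3

Classical Latin: stress the penult if heavy (long vowel or closed), else the antepenult.
Weights: 3 ni:g H, 4 gi L, 5 klo L.
The penult (syllable 4, gi) is light, so stress falls on the antepenult (syllable 3, ni:g).
Stress on syllable 3: ku.dut.ˈni:g.gi.klo.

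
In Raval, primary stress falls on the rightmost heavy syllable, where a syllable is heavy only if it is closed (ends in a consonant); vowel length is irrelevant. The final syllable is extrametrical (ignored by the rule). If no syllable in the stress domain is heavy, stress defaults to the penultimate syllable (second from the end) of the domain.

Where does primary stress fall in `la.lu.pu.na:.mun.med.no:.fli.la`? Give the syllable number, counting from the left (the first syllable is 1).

The final syllable (9, la) is extrametrical; the stress domain is syllables 1–8.
Weights: 1 la L, 2 lu L, 3 pu L, 4 na: L, 5 mun H, 6 med H, 7 no: L, 8 fli L.
Heavy syllables in the domain: 5, 6. The rightmost is syllable 6 (med).
Primary stress: syllable 6 → la.lu.pu.na:.mun.ˈmed.no:.fli.la.

6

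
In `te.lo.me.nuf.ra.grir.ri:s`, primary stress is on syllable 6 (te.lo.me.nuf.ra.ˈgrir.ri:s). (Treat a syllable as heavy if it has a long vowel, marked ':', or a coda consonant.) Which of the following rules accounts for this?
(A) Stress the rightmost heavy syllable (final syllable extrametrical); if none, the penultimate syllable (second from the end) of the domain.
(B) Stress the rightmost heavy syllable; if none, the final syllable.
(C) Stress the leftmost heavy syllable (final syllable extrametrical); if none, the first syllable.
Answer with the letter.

Rule A → syllable 6 ✓.
Rule B → syllable 7 (observed: 6).
Rule C → syllable 4 (observed: 6).

A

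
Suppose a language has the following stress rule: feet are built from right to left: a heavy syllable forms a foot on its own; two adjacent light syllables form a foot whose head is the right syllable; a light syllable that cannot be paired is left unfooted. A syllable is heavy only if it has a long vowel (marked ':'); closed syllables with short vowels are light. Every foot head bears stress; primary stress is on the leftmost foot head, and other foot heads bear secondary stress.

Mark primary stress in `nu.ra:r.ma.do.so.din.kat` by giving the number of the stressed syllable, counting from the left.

Weights: 1 nu L, 2 ra:r H, 3 ma L, 4 do L, 5 so L, 6 din L, 7 kat L.
Parse right to left (heavy = foot alone; LL = one foot; stranded L unfooted): nu (ˈra:r) ma (do.ˈso) (din.ˈkat).
Foot heads: 2, 5, 7.
Primary stress on the leftmost head = syllable 2.
Primary stress: syllable 2 → nu.ˈra:r.ma.do.so.din.kat.

2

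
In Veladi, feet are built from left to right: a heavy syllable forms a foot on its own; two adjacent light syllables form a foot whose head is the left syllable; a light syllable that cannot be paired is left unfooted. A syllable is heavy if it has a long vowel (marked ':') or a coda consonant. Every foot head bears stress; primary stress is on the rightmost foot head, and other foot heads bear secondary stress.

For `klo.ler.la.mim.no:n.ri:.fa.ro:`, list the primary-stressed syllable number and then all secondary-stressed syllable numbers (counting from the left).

Weights: 1 klo L, 2 ler H, 3 la L, 4 mim H, 5 no:n H, 6 ri: H, 7 fa L, 8 ro: H.
Parse left to right (heavy = foot alone; LL = one foot; stranded L unfooted): klo (ˈler) la (ˈmim) (ˈno:n) (ˈri:) fa (ˈro:).
Foot heads: 2, 4, 5, 6, 8.
Primary stress on the rightmost head = syllable 8.
Secondary stress on 2, 4, 5, 6: klo.ˌler.la.ˌmim.ˌno:n.ˌri:.fa.ˈro:.

primary 8, secondary 2, 4, 5, 6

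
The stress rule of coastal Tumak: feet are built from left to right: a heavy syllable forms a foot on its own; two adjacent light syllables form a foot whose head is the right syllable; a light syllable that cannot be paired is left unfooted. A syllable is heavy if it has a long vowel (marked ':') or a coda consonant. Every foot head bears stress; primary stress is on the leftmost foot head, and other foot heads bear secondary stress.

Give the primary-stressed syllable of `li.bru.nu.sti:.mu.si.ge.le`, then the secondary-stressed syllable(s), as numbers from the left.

Weights: 1 li L, 2 bru L, 3 nu L, 4 sti: H, 5 mu L, 6 si L, 7 ge L, 8 le L.
Parse left to right (heavy = foot alone; LL = one foot; stranded L unfooted): (li.ˈbru) nu (ˈsti:) (mu.ˈsi) (ge.ˈle).
Foot heads: 2, 4, 6, 8.
Primary stress on the leftmost head = syllable 2.
Secondary stress on 4, 6, 8: li.ˈbru.nu.ˌsti:.mu.ˌsi.ge.ˌle.

primary 2, secondary 4, 6, 8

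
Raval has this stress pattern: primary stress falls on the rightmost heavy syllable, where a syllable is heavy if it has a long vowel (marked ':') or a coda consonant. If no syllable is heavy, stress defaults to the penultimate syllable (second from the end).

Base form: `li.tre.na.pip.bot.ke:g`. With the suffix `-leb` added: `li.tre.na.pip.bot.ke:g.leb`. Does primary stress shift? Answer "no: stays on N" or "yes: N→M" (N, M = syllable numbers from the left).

yes: 6→7

Base `li.tre.na.pip.bot.ke:g` (6 syllables):
  Weights: 1 li L, 2 tre L, 3 na L, 4 pip H, 5 bot H, 6 ke:g H.
  Heavy syllables in the domain: 4, 5, 6. The rightmost is syllable 6 (ke:g).
  → primary stress on syllable 6.
Suffixed `li.tre.na.pip.bot.ke:g.leb` (7 syllables):
  Weights: 1 li L, 2 tre L, 3 na L, 4 pip H, 5 bot H, 6 ke:g H, 7 leb H.
  Heavy syllables in the domain: 4, 5, 6, 7. The rightmost is syllable 7 (leb).
  → primary stress on syllable 7.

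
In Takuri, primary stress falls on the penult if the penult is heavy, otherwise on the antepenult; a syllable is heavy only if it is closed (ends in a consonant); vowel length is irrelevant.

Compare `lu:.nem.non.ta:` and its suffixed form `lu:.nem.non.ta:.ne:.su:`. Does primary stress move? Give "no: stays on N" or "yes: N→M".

Base `lu:.nem.non.ta:` (4 syllables):
  Weights: 2 nem H, 3 non H, 4 ta: L.
  The penult (syllable 3, non) is heavy, so it takes stress.
  → primary stress on syllable 3.
Suffixed `lu:.nem.non.ta:.ne:.su:` (6 syllables):
  Weights: 4 ta: L, 5 ne: L, 6 su: L.
  The penult (syllable 5, ne:) is light, so stress falls on the antepenult (syllable 4, ta:).
  → primary stress on syllable 4.

yes: 3→4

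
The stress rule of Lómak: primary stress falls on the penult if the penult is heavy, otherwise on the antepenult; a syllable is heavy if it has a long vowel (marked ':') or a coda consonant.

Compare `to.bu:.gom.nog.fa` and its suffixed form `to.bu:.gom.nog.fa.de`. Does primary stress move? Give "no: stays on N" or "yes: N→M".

Base `to.bu:.gom.nog.fa` (5 syllables):
  Weights: 3 gom H, 4 nog H, 5 fa L.
  The penult (syllable 4, nog) is heavy, so it takes stress.
  → primary stress on syllable 4.
Suffixed `to.bu:.gom.nog.fa.de` (6 syllables):
  Weights: 4 nog H, 5 fa L, 6 de L.
  The penult (syllable 5, fa) is light, so stress falls on the antepenult (syllable 4, nog).
  → primary stress on syllable 4.

no: stays on 4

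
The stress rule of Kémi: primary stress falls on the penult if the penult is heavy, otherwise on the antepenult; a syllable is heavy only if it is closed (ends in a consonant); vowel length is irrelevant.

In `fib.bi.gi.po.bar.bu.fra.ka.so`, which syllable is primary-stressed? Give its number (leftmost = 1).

7

Weights: 7 fra L, 8 ka L, 9 so L.
The penult (syllable 8, ka) is light, so stress falls on the antepenult (syllable 7, fra).
Primary stress: syllable 7 → fib.bi.gi.po.bar.bu.ˈfra.ka.so.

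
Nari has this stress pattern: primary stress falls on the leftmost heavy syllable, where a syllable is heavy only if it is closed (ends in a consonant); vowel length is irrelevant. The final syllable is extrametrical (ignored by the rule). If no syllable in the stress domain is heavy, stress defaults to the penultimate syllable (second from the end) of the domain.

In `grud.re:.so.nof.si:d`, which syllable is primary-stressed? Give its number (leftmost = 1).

The final syllable (5, si:d) is extrametrical; the stress domain is syllables 1–4.
Weights: 1 grud H, 2 re: L, 3 so L, 4 nof H.
Heavy syllables in the domain: 1, 4. The leftmost is syllable 1 (grud).
Primary stress: syllable 1 → ˈgrud.re:.so.nof.si:d.

1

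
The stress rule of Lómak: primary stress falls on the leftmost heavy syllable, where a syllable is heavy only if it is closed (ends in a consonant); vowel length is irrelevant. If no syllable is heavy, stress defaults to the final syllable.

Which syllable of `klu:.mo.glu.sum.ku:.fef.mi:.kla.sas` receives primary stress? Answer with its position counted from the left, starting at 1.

Weights: 1 klu: L, 2 mo L, 3 glu L, 4 sum H, 5 ku: L, 6 fef H, 7 mi: L, 8 kla L, 9 sas H.
Heavy syllables in the domain: 4, 6, 9. The leftmost is syllable 4 (sum).
Primary stress: syllable 4 → klu:.mo.glu.ˈsum.ku:.fef.mi:.kla.sas.

4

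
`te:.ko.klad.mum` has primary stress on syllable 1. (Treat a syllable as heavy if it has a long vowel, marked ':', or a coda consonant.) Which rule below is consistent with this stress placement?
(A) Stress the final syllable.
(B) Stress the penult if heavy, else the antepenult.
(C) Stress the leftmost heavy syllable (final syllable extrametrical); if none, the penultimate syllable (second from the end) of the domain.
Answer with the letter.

Rule A → syllable 4 (observed: 1).
Rule B → syllable 3 (observed: 1).
Rule C → syllable 1 ✓.

C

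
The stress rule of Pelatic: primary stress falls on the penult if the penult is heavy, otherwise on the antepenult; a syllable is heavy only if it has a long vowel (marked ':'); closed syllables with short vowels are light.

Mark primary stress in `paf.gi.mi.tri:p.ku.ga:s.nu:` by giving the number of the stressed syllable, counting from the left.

Weights: 5 ku L, 6 ga:s H, 7 nu: H.
The penult (syllable 6, ga:s) is heavy, so it takes stress.
Primary stress: syllable 6 → paf.gi.mi.tri:p.ku.ˈga:s.nu:.

6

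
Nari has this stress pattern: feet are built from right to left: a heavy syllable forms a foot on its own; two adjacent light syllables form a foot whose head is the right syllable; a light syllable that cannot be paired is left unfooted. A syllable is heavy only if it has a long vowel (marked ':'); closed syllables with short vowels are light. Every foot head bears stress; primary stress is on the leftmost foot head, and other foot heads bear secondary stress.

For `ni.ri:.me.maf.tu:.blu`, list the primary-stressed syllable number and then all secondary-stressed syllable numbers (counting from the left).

Weights: 1 ni L, 2 ri: H, 3 me L, 4 maf L, 5 tu: H, 6 blu L.
Parse right to left (heavy = foot alone; LL = one foot; stranded L unfooted): ni (ˈri:) (me.ˈmaf) (ˈtu:) blu.
Foot heads: 2, 4, 5.
Primary stress on the leftmost head = syllable 2.
Secondary stress on 4, 5: ni.ˈri:.me.ˌmaf.ˌtu:.blu.

primary 2, secondary 4, 5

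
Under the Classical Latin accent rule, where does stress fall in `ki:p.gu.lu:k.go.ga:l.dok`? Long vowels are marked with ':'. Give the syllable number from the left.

5

Classical Latin: stress the penult if heavy (long vowel or closed), else the antepenult.
Weights: 4 go L, 5 ga:l H, 6 dok H.
The penult (syllable 5, ga:l) is heavy, so it takes stress.
Stress on syllable 5: ki:p.gu.lu:k.go.ˈga:l.dok.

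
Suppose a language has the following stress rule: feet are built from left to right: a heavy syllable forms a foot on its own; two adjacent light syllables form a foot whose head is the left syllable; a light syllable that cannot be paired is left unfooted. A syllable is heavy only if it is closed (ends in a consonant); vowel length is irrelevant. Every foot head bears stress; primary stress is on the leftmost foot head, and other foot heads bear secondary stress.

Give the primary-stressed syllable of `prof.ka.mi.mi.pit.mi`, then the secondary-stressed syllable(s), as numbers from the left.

primary 1, secondary 2, 5

Weights: 1 prof H, 2 ka L, 3 mi L, 4 mi L, 5 pit H, 6 mi L.
Parse left to right (heavy = foot alone; LL = one foot; stranded L unfooted): (ˈprof) (ˈka.mi) mi (ˈpit) mi.
Foot heads: 1, 2, 5.
Primary stress on the leftmost head = syllable 1.
Secondary stress on 2, 5: ˈprof.ˌka.mi.mi.ˌpit.mi.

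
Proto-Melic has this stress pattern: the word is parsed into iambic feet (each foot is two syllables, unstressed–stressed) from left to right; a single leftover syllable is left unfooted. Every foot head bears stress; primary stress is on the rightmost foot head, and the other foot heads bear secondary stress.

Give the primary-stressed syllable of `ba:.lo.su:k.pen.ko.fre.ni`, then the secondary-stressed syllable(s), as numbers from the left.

primary 6, secondary 2, 4

Parse left to right into iambic (σˈσ) feet: (ba:.ˈlo) (su:k.ˈpen) (ko.ˈfre) ni. Syllable 7 is left unfooted.
Foot heads (stressed positions): 2, 4, 6.
End Rule Rightmost: primary stress on the rightmost head = syllable 6.
Secondary stress on 2, 4: ba:.ˌlo.su:k.ˌpen.ko.ˈfre.ni.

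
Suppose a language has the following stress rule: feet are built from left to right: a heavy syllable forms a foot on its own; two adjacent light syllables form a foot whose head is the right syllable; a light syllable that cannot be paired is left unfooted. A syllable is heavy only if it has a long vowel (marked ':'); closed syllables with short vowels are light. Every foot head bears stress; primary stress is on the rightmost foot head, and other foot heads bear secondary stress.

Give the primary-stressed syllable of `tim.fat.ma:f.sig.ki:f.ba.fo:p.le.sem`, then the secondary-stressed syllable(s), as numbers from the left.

primary 9, secondary 2, 3, 5, 7

Weights: 1 tim L, 2 fat L, 3 ma:f H, 4 sig L, 5 ki:f H, 6 ba L, 7 fo:p H, 8 le L, 9 sem L.
Parse left to right (heavy = foot alone; LL = one foot; stranded L unfooted): (tim.ˈfat) (ˈma:f) sig (ˈki:f) ba (ˈfo:p) (le.ˈsem).
Foot heads: 2, 3, 5, 7, 9.
Primary stress on the rightmost head = syllable 9.
Secondary stress on 2, 3, 5, 7: tim.ˌfat.ˌma:f.sig.ˌki:f.ba.ˌfo:p.le.ˈsem.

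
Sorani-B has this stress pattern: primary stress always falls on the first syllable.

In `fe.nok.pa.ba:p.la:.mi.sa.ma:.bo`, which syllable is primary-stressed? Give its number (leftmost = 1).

The word has 9 syllables; the first syllable is syllable 1 (fe).
Primary stress: syllable 1 → ˈfe.nok.pa.ba:p.la:.mi.sa.ma:.bo.

1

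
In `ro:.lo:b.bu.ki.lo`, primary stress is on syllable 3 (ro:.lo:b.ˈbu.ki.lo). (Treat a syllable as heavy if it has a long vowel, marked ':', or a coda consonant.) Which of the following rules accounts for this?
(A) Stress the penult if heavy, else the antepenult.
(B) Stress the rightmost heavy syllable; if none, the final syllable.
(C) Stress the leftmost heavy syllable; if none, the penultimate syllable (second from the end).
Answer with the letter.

Rule A → syllable 3 ✓.
Rule B → syllable 2 (observed: 3).
Rule C → syllable 1 (observed: 3).

A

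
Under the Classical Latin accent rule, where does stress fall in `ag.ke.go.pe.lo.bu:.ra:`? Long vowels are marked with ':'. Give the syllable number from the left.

Classical Latin: stress the penult if heavy (long vowel or closed), else the antepenult.
Weights: 5 lo L, 6 bu: H, 7 ra: H.
The penult (syllable 6, bu:) is heavy, so it takes stress.
Stress on syllable 6: ag.ke.go.pe.lo.ˈbu:.ra:.

6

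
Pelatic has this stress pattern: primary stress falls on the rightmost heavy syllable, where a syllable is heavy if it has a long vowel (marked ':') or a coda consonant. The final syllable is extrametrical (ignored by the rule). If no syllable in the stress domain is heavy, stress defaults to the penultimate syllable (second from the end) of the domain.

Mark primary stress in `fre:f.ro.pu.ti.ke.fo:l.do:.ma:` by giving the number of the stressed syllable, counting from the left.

7

The final syllable (8, ma:) is extrametrical; the stress domain is syllables 1–7.
Weights: 1 fre:f H, 2 ro L, 3 pu L, 4 ti L, 5 ke L, 6 fo:l H, 7 do: H.
Heavy syllables in the domain: 1, 6, 7. The rightmost is syllable 7 (do:).
Primary stress: syllable 7 → fre:f.ro.pu.ti.ke.fo:l.ˈdo:.ma:.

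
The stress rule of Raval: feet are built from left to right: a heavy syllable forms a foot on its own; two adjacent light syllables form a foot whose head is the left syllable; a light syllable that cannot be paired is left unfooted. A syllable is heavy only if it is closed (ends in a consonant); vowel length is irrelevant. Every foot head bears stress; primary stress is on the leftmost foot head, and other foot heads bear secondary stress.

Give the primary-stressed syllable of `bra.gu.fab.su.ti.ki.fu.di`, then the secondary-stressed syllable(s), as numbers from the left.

Weights: 1 bra L, 2 gu L, 3 fab H, 4 su L, 5 ti L, 6 ki L, 7 fu L, 8 di L.
Parse left to right (heavy = foot alone; LL = one foot; stranded L unfooted): (ˈbra.gu) (ˈfab) (ˈsu.ti) (ˈki.fu) di.
Foot heads: 1, 3, 4, 6.
Primary stress on the leftmost head = syllable 1.
Secondary stress on 3, 4, 6: ˈbra.gu.ˌfab.ˌsu.ti.ˌki.fu.di.

primary 1, secondary 3, 4, 6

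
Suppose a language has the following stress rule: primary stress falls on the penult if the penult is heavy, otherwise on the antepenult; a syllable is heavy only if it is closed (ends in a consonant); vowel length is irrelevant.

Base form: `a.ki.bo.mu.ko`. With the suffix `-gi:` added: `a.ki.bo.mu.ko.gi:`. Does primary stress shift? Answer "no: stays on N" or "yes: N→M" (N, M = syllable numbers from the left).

yes: 3→4

Base `a.ki.bo.mu.ko` (5 syllables):
  Weights: 3 bo L, 4 mu L, 5 ko L.
  The penult (syllable 4, mu) is light, so stress falls on the antepenult (syllable 3, bo).
  → primary stress on syllable 3.
Suffixed `a.ki.bo.mu.ko.gi:` (6 syllables):
  Weights: 4 mu L, 5 ko L, 6 gi: L.
  The penult (syllable 5, ko) is light, so stress falls on the antepenult (syllable 4, mu).
  → primary stress on syllable 4.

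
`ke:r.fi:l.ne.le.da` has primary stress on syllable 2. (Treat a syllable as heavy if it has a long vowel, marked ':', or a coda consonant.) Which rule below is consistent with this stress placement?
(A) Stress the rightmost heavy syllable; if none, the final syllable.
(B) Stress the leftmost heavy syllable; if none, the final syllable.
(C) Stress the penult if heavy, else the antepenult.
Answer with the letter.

A

Rule A → syllable 2 ✓.
Rule B → syllable 1 (observed: 2).
Rule C → syllable 3 (observed: 2).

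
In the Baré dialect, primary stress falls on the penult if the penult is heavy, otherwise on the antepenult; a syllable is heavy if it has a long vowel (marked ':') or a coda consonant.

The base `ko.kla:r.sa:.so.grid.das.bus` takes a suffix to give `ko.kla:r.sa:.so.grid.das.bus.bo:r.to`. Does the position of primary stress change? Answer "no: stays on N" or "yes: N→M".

Base `ko.kla:r.sa:.so.grid.das.bus` (7 syllables):
  Weights: 5 grid H, 6 das H, 7 bus H.
  The penult (syllable 6, das) is heavy, so it takes stress.
  → primary stress on syllable 6.
Suffixed `ko.kla:r.sa:.so.grid.das.bus.bo:r.to` (9 syllables):
  Weights: 7 bus H, 8 bo:r H, 9 to L.
  The penult (syllable 8, bo:r) is heavy, so it takes stress.
  → primary stress on syllable 8.

yes: 6→8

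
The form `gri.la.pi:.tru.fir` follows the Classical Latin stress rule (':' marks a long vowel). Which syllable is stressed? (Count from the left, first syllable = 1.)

Classical Latin: stress the penult if heavy (long vowel or closed), else the antepenult.
Weights: 3 pi: H, 4 tru L, 5 fir H.
The penult (syllable 4, tru) is light, so stress falls on the antepenult (syllable 3, pi:).
Stress on syllable 3: gri.la.ˈpi:.tru.fir.

3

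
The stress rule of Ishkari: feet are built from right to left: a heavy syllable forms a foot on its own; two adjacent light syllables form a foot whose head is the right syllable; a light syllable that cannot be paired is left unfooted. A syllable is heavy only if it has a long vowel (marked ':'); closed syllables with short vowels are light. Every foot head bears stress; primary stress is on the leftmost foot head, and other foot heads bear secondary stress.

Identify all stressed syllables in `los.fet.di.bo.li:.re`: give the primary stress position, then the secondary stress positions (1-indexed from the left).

Weights: 1 los L, 2 fet L, 3 di L, 4 bo L, 5 li: H, 6 re L.
Parse right to left (heavy = foot alone; LL = one foot; stranded L unfooted): (los.ˈfet) (di.ˈbo) (ˈli:) re.
Foot heads: 2, 4, 5.
Primary stress on the leftmost head = syllable 2.
Secondary stress on 4, 5: los.ˈfet.di.ˌbo.ˌli:.re.

primary 2, secondary 4, 5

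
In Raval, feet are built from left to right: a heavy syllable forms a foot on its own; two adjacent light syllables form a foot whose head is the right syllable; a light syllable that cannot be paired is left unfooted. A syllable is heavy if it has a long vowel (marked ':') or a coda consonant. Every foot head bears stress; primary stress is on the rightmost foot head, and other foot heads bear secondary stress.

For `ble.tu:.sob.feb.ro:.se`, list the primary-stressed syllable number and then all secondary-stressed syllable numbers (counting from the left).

primary 5, secondary 2, 3, 4

Weights: 1 ble L, 2 tu: H, 3 sob H, 4 feb H, 5 ro: H, 6 se L.
Parse left to right (heavy = foot alone; LL = one foot; stranded L unfooted): ble (ˈtu:) (ˈsob) (ˈfeb) (ˈro:) se.
Foot heads: 2, 3, 4, 5.
Primary stress on the rightmost head = syllable 5.
Secondary stress on 2, 3, 4: ble.ˌtu:.ˌsob.ˌfeb.ˈro:.se.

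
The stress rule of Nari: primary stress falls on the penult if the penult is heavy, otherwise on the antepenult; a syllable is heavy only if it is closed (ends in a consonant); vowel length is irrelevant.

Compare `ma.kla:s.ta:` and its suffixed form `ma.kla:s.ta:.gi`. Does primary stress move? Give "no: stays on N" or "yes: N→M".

Base `ma.kla:s.ta:` (3 syllables):
  Weights: 1 ma L, 2 kla:s H, 3 ta: L.
  The penult (syllable 2, kla:s) is heavy, so it takes stress.
  → primary stress on syllable 2.
Suffixed `ma.kla:s.ta:.gi` (4 syllables):
  Weights: 2 kla:s H, 3 ta: L, 4 gi L.
  The penult (syllable 3, ta:) is light, so stress falls on the antepenult (syllable 2, kla:s).
  → primary stress on syllable 2.

no: stays on 2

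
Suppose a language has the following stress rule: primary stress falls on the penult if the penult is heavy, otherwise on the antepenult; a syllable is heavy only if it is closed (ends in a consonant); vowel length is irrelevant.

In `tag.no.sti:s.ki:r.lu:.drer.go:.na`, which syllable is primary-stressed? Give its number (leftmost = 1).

6

Weights: 6 drer H, 7 go: L, 8 na L.
The penult (syllable 7, go:) is light, so stress falls on the antepenult (syllable 6, drer).
Primary stress: syllable 6 → tag.no.sti:s.ki:r.lu:.ˈdrer.go:.na.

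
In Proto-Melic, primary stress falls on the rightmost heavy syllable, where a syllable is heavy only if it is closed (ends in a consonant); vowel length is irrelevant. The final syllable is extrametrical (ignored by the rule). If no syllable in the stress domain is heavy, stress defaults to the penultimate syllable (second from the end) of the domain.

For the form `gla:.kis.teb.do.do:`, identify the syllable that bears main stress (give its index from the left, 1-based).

The final syllable (5, do:) is extrametrical; the stress domain is syllables 1–4.
Weights: 1 gla: L, 2 kis H, 3 teb H, 4 do L.
Heavy syllables in the domain: 2, 3. The rightmost is syllable 3 (teb).
Primary stress: syllable 3 → gla:.kis.ˈteb.do.do:.

3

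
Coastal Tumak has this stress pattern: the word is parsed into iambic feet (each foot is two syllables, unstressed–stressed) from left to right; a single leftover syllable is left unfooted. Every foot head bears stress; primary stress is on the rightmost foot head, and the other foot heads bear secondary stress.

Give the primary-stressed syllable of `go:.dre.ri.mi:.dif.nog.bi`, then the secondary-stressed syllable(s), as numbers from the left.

primary 6, secondary 2, 4

Parse left to right into iambic (σˈσ) feet: (go:.ˈdre) (ri.ˈmi:) (dif.ˈnog) bi. Syllable 7 is left unfooted.
Foot heads (stressed positions): 2, 4, 6.
End Rule Rightmost: primary stress on the rightmost head = syllable 6.
Secondary stress on 2, 4: go:.ˌdre.ri.ˌmi:.dif.ˈnog.bi.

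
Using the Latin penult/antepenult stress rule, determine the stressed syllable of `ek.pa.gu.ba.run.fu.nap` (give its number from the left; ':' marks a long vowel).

5

Classical Latin: stress the penult if heavy (long vowel or closed), else the antepenult.
Weights: 5 run H, 6 fu L, 7 nap H.
The penult (syllable 6, fu) is light, so stress falls on the antepenult (syllable 5, run).
Stress on syllable 5: ek.pa.gu.ba.ˈrun.fu.nap.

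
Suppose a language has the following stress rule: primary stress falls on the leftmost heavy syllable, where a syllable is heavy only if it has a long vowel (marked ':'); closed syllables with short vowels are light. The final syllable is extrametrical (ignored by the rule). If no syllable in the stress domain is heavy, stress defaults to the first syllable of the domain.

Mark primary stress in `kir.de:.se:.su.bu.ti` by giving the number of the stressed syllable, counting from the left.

2

The final syllable (6, ti) is extrametrical; the stress domain is syllables 1–5.
Weights: 1 kir L, 2 de: H, 3 se: H, 4 su L, 5 bu L.
Heavy syllables in the domain: 2, 3. The leftmost is syllable 2 (de:).
Primary stress: syllable 2 → kir.ˈde:.se:.su.bu.ti.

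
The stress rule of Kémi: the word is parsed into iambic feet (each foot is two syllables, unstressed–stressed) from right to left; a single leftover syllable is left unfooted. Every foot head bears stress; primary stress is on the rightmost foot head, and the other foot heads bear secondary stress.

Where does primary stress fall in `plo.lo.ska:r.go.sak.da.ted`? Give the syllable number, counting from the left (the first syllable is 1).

Parse right to left into iambic (σˈσ) feet: plo (lo.ˈska:r) (go.ˈsak) (da.ˈted). Syllable 1 is left unfooted.
Foot heads (stressed positions): 3, 5, 7.
End Rule Rightmost: primary stress on the rightmost head = syllable 7.
Primary stress: syllable 7 → plo.lo.ska:r.go.sak.da.ˈted.

7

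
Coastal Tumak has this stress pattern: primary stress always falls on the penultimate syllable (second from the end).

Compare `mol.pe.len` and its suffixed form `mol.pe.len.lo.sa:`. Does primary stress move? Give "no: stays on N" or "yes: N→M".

Base `mol.pe.len` (3 syllables):
  The word has 3 syllables; the penultimate syllable (second from the end) is syllable 2 (pe).
  → primary stress on syllable 2.
Suffixed `mol.pe.len.lo.sa:` (5 syllables):
  The word has 5 syllables; the penultimate syllable (second from the end) is syllable 4 (lo).
  → primary stress on syllable 4.

yes: 2→4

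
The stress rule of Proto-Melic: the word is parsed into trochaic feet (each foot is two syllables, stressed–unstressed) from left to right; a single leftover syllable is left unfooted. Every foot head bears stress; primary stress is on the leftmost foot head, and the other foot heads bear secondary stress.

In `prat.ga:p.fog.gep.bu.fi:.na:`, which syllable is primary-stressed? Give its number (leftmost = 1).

Parse left to right into trochaic (ˈσσ) feet: (ˈprat.ga:p) (ˈfog.gep) (ˈbu.fi:) na:. Syllable 7 is left unfooted.
Foot heads (stressed positions): 1, 3, 5.
End Rule Leftmost: primary stress on the leftmost head = syllable 1.
Primary stress: syllable 1 → ˈprat.ga:p.fog.gep.bu.fi:.na:.

1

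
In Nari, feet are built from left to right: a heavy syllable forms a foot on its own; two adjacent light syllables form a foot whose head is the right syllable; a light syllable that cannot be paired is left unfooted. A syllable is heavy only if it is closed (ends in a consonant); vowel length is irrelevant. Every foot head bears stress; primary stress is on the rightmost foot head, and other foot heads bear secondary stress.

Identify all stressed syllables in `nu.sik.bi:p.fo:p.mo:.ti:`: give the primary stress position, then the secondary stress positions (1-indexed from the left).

primary 6, secondary 2, 3, 4

Weights: 1 nu L, 2 sik H, 3 bi:p H, 4 fo:p H, 5 mo: L, 6 ti: L.
Parse left to right (heavy = foot alone; LL = one foot; stranded L unfooted): nu (ˈsik) (ˈbi:p) (ˈfo:p) (mo:.ˈti:).
Foot heads: 2, 3, 4, 6.
Primary stress on the rightmost head = syllable 6.
Secondary stress on 2, 3, 4: nu.ˌsik.ˌbi:p.ˌfo:p.mo:.ˈti:.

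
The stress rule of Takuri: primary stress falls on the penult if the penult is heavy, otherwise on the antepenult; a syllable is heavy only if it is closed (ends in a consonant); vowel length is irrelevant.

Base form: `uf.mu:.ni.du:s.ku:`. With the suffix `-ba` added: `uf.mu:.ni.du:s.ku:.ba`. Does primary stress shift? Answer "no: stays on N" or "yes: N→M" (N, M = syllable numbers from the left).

no: stays on 4

Base `uf.mu:.ni.du:s.ku:` (5 syllables):
  Weights: 3 ni L, 4 du:s H, 5 ku: L.
  The penult (syllable 4, du:s) is heavy, so it takes stress.
  → primary stress on syllable 4.
Suffixed `uf.mu:.ni.du:s.ku:.ba` (6 syllables):
  Weights: 4 du:s H, 5 ku: L, 6 ba L.
  The penult (syllable 5, ku:) is light, so stress falls on the antepenult (syllable 4, du:s).
  → primary stress on syllable 4.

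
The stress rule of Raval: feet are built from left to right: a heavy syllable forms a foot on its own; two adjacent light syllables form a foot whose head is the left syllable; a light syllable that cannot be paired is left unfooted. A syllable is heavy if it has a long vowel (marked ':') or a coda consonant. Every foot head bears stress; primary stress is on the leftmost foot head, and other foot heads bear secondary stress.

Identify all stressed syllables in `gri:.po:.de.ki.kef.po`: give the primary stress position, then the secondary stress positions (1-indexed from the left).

Weights: 1 gri: H, 2 po: H, 3 de L, 4 ki L, 5 kef H, 6 po L.
Parse left to right (heavy = foot alone; LL = one foot; stranded L unfooted): (ˈgri:) (ˈpo:) (ˈde.ki) (ˈkef) po.
Foot heads: 1, 2, 3, 5.
Primary stress on the leftmost head = syllable 1.
Secondary stress on 2, 3, 5: ˈgri:.ˌpo:.ˌde.ki.ˌkef.po.

primary 1, secondary 2, 3, 5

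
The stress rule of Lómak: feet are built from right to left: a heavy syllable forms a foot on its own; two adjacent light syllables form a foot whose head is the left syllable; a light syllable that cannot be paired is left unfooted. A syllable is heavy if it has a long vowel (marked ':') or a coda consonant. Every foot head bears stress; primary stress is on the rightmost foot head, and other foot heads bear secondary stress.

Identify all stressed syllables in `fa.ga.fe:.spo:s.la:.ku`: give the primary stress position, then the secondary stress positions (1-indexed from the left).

Weights: 1 fa L, 2 ga L, 3 fe: H, 4 spo:s H, 5 la: H, 6 ku L.
Parse right to left (heavy = foot alone; LL = one foot; stranded L unfooted): (ˈfa.ga) (ˈfe:) (ˈspo:s) (ˈla:) ku.
Foot heads: 1, 3, 4, 5.
Primary stress on the rightmost head = syllable 5.
Secondary stress on 1, 3, 4: ˌfa.ga.ˌfe:.ˌspo:s.ˈla:.ku.

primary 5, secondary 1, 3, 4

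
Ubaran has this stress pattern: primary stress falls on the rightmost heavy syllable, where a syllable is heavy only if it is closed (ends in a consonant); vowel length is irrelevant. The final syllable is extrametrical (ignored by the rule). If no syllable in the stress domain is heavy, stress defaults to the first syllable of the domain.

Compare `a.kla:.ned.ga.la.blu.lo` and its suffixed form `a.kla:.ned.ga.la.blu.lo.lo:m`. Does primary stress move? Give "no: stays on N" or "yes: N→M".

no: stays on 3

Base `a.kla:.ned.ga.la.blu.lo` (7 syllables):
  The final syllable (7, lo) is extrametrical; the stress domain is syllables 1–6.
  Weights: 1 a L, 2 kla: L, 3 ned H, 4 ga L, 5 la L, 6 blu L.
  Heavy syllables in the domain: 3. The rightmost is syllable 3 (ned).
  → primary stress on syllable 3.
Suffixed `a.kla:.ned.ga.la.blu.lo.lo:m` (8 syllables):
  The final syllable (8, lo:m) is extrametrical; the stress domain is syllables 1–7.
  Weights: 1 a L, 2 kla: L, 3 ned H, 4 ga L, 5 la L, 6 blu L, 7 lo L.
  Heavy syllables in the domain: 3. The rightmost is syllable 3 (ned).
  → primary stress on syllable 3.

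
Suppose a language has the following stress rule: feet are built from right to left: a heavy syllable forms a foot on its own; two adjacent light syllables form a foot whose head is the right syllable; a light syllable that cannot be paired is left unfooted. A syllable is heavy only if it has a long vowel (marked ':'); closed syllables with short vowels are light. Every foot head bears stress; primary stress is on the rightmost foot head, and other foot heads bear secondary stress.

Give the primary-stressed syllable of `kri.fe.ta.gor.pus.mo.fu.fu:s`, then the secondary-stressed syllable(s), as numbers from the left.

Weights: 1 kri L, 2 fe L, 3 ta L, 4 gor L, 5 pus L, 6 mo L, 7 fu L, 8 fu:s H.
Parse right to left (heavy = foot alone; LL = one foot; stranded L unfooted): kri (fe.ˈta) (gor.ˈpus) (mo.ˈfu) (ˈfu:s).
Foot heads: 3, 5, 7, 8.
Primary stress on the rightmost head = syllable 8.
Secondary stress on 3, 5, 7: kri.fe.ˌta.gor.ˌpus.mo.ˌfu.ˈfu:s.

primary 8, secondary 3, 5, 7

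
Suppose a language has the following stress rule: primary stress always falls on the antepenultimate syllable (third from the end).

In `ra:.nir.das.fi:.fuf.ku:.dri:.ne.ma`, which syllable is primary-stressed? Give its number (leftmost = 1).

The word has 9 syllables; the antepenultimate syllable (third from the end) is syllable 7 (dri:).
Primary stress: syllable 7 → ra:.nir.das.fi:.fuf.ku:.ˈdri:.ne.ma.

7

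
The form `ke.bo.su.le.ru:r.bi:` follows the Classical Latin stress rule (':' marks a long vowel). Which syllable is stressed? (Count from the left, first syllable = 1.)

Classical Latin: stress the penult if heavy (long vowel or closed), else the antepenult.
Weights: 4 le L, 5 ru:r H, 6 bi: H.
The penult (syllable 5, ru:r) is heavy, so it takes stress.
Stress on syllable 5: ke.bo.su.le.ˈru:r.bi:.

5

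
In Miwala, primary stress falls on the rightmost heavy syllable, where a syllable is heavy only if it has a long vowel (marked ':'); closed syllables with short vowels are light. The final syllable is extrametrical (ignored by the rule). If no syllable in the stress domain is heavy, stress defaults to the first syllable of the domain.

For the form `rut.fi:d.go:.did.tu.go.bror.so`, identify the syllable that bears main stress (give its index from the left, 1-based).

The final syllable (8, so) is extrametrical; the stress domain is syllables 1–7.
Weights: 1 rut L, 2 fi:d H, 3 go: H, 4 did L, 5 tu L, 6 go L, 7 bror L.
Heavy syllables in the domain: 2, 3. The rightmost is syllable 3 (go:).
Primary stress: syllable 3 → rut.fi:d.ˈgo:.did.tu.go.bror.so.

3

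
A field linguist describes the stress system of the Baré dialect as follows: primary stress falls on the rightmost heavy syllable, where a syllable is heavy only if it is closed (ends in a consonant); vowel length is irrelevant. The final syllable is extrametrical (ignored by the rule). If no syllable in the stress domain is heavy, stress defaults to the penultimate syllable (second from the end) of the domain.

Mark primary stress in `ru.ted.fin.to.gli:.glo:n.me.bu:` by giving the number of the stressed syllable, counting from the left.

6

The final syllable (8, bu:) is extrametrical; the stress domain is syllables 1–7.
Weights: 1 ru L, 2 ted H, 3 fin H, 4 to L, 5 gli: L, 6 glo:n H, 7 me L.
Heavy syllables in the domain: 2, 3, 6. The rightmost is syllable 6 (glo:n).
Primary stress: syllable 6 → ru.ted.fin.to.gli:.ˈglo:n.me.bu:.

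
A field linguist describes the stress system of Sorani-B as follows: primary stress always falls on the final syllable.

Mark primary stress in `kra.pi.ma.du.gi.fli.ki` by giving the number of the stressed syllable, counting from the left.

7

The word has 7 syllables; the final syllable is syllable 7 (ki).
Primary stress: syllable 7 → kra.pi.ma.du.gi.fli.ˈki.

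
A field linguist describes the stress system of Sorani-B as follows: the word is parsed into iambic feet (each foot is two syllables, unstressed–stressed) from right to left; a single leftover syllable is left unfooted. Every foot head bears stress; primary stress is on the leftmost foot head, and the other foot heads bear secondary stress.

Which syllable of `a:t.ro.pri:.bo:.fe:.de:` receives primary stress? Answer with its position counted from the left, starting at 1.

2

Parse right to left into iambic (σˈσ) feet: (a:t.ˈro) (pri:.ˈbo:) (fe:.ˈde:).
Foot heads (stressed positions): 2, 4, 6.
End Rule Leftmost: primary stress on the leftmost head = syllable 2.
Primary stress: syllable 2 → a:t.ˈro.pri:.bo:.fe:.de:.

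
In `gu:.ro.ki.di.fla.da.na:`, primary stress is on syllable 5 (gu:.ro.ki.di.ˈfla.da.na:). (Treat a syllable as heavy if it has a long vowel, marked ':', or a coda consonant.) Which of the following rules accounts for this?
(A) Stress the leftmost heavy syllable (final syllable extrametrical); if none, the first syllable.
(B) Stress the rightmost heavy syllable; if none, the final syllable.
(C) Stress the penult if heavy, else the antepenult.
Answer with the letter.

C

Rule A → syllable 1 (observed: 5).
Rule B → syllable 7 (observed: 5).
Rule C → syllable 5 ✓.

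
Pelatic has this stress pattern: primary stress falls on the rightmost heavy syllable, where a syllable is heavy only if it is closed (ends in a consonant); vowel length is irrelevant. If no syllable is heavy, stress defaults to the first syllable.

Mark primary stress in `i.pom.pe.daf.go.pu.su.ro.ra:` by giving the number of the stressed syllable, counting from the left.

4

Weights: 1 i L, 2 pom H, 3 pe L, 4 daf H, 5 go L, 6 pu L, 7 su L, 8 ro L, 9 ra: L.
Heavy syllables in the domain: 2, 4. The rightmost is syllable 4 (daf).
Primary stress: syllable 4 → i.pom.pe.ˈdaf.go.pu.su.ro.ra:.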